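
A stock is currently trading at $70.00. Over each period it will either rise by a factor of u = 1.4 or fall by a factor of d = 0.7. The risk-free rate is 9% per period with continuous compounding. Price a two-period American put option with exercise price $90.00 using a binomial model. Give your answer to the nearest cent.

Risk-neutral probability p = (e^0.09 − 0.7)/(1.4 − 0.7) = 0.3942/0.7000 = 0.5631
Terminal stock prices: S_uu = 137.2, S_ud = 68.6, S_dd = 34.3
Terminal payoffs (K − S): max(-47.2, 0) = 0, max(21.4, 0) = 21.4, max(55.7, 0) = 55.7
Node u (S = 98): continuation = e^(−0.09)·[0.5631·0.0000 + 0.4369·21.4000] = 8.5448; exercise value = 0.0000 ≤ continuation, so V_u = 8.5448
Node d (S = 49): continuation = e^(−0.09)·[0.5631·21.4000 + 0.4369·55.7000] = 33.2538; exercise value = 41.0000 > continuation, so V_d = 41.0000 (exercise)
Node 0 (S = 70): continuation = e^(−0.09)·[0.5631·8.5448 + 0.4369·41.0000] = 20.7684; exercise value = 20.0000 ≤ continuation, so V_0 = 20.7684

$20.77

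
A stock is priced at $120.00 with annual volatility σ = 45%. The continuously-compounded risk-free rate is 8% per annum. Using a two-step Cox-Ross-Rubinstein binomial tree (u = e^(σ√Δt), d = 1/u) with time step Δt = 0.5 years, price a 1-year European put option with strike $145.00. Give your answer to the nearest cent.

CRR parameters: u = e^(σ√Δt) = e^(0.45·√0.5) = 1.3746, d = 1/u = 0.7275
Per-period rate: rΔt = 0.08·0.5 = 0.04, so R = e^0.04 = 1.0408
Risk-neutral probability p = (e^0.04 − 0.7275)/(1.3746 − 0.7275) = 0.3134/0.6472 = 0.4842
Terminal stock prices: S_uu = 226.8, S_ud = 120, S_dd = 63.5
Terminal payoffs (K − S): max(-81.76, 0) = 0, max(25, 0) = 25, max(81.5, 0) = 81.5
Node u (S = 165): V_u = e^(−0.04)·[0.4842·0.0000 + 0.5158·25.0000] = 12.3900
Node d (S = 87.3): V_d = e^(−0.04)·[0.4842·25.0000 + 0.5158·81.4965] = 52.0194
Node 0 (S = 120): V_0 = e^(−0.04)·[0.4842·12.3900 + 0.5158·52.0194] = 31.5446

$31.54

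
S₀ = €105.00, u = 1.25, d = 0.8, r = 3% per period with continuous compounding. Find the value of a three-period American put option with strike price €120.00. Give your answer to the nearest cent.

€21.06

Risk-neutral probability p = (e^0.03 − 0.8)/(1.25 − 0.8) = 0.2305/0.4500 = 0.5121
Terminal stock prices: S_uuu = 205.1, S_uud = 131.2, S_udd = 84, S_ddd = 53.76
Terminal payoffs (K − S): max(-85.08, 0) = 0, max(-11.25, 0) = 0, max(36, 0) = 36, max(66.24, 0) = 66.24
Node uu (S = 164.1): continuation = e^(−0.03)·[0.5121·0.0000 + 0.4879·0.0000] = 0.0000; exercise value = 0.0000 ≤ continuation, so V_uu = 0.0000
Node ud (S = 105): continuation = e^(−0.03)·[0.5121·0.0000 + 0.4879·36.0000] = 17.0446; exercise value = 15.0000 ≤ continuation, so V_ud = 17.0446
Node dd (S = 67.2): continuation = e^(−0.03)·[0.5121·36.0000 + 0.4879·66.2400] = 49.2535; exercise value = 52.8000 > continuation, so V_dd = 52.8000 (exercise)
Node u (S = 131.2): continuation = e^(−0.03)·[0.5121·0.0000 + 0.4879·17.0446] = 8.0699; exercise value = 0.0000 ≤ continuation, so V_u = 8.0699
Node d (S = 84): continuation = e^(−0.03)·[0.5121·17.0446 + 0.4879·52.8000] = 33.4696; exercise value = 36.0000 > continuation, so V_d = 36.0000 (exercise)
Node 0 (S = 105): continuation = e^(−0.03)·[0.5121·8.0699 + 0.4879·36.0000] = 21.0552; exercise value = 15.0000 ≤ continuation, so V_0 = 21.0552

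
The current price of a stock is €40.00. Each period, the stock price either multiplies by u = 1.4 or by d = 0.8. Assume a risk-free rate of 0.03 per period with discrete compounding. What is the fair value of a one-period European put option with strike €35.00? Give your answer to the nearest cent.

Risk-neutral probability p = (1 + 0.03 − 0.8)/(1.4 − 0.8) = 0.2300/0.6000 = 0.3833
Terminal stock prices: S_u = 56, S_d = 32
Terminal payoffs (K − S): max(-21, 0) = 0, max(3, 0) = 3
Node 0 (S = 40): V_0 = 1/1.03·[0.3833·0.0000 + 0.6167·3.0000] = 1.7961

€1.80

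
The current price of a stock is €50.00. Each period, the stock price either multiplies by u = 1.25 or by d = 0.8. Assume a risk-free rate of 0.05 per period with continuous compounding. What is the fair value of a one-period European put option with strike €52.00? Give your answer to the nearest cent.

€5.04

Risk-neutral probability p = (e^0.05 − 0.8)/(1.25 − 0.8) = 0.2513/0.4500 = 0.5584
Terminal stock prices: S_u = 62.5, S_d = 40
Terminal payoffs (K − S): max(-10.5, 0) = 0, max(12, 0) = 12
Node 0 (S = 50): V_0 = e^(−0.05)·[0.5584·0.0000 + 0.4416·12.0000] = 5.0410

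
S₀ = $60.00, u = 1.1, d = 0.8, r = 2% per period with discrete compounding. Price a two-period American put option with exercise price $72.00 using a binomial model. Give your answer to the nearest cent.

Risk-neutral probability p = (1 + 0.02 − 0.8)/(1.1 − 0.8) = 0.2200/0.3000 = 0.7333
Terminal stock prices: S_uu = 72.6, S_ud = 52.8, S_dd = 38.4
Terminal payoffs (K − S): max(-0.6, 0) = 0, max(19.2, 0) = 19.2, max(33.6, 0) = 33.6
Node u (S = 66): continuation = 1/1.02·[0.7333·0.0000 + 0.2667·19.2000] = 5.0196; exercise value = 6.0000 > continuation, so V_u = 6.0000 (exercise)
Node d (S = 48): continuation = 1/1.02·[0.7333·19.2000 + 0.2667·33.6000] = 22.5882; exercise value = 24.0000 > continuation, so V_d = 24.0000 (exercise)
Node 0 (S = 60): continuation = 1/1.02·[0.7333·6.0000 + 0.2667·24.0000] = 10.5882; exercise value = 12.0000 > continuation, so V_0 = 12.0000 (exercise)

$12.00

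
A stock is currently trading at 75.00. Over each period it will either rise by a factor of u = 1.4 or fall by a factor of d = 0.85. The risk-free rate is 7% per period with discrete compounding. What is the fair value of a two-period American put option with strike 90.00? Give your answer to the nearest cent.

15.00

Risk-neutral probability p = (1 + 0.07 − 0.85)/(1.4 − 0.85) = 0.2200/0.5500 = 0.4000
Terminal stock prices: S_uu = 147, S_ud = 89.25, S_dd = 54.19
Terminal payoffs (K − S): max(-57, 0) = 0, max(0.75, 0) = 0.75, max(35.81, 0) = 35.81
Node u (S = 105): continuation = 1/1.07·[0.4000·0.0000 + 0.6000·0.7500] = 0.4206; exercise value = 0.0000 ≤ continuation, so V_u = 0.4206
Node d (S = 63.75): continuation = 1/1.07·[0.4000·0.7500 + 0.6000·35.8125] = 20.3621; exercise value = 26.2500 > continuation, so V_d = 26.2500 (exercise)
Node 0 (S = 75): continuation = 1/1.07·[0.4000·0.4206 + 0.6000·26.2500] = 14.8768; exercise value = 15.0000 > continuation, so V_0 = 15.0000 (exercise)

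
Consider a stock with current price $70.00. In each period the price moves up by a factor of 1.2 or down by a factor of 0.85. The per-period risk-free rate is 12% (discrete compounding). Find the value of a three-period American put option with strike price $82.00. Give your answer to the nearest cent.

$12.00

Risk-neutral probability p = (1 + 0.12 − 0.85)/(1.2 − 0.85) = 0.2700/0.3500 = 0.7714
Terminal stock prices: S_uuu = 121, S_uud = 85.68, S_udd = 60.69, S_ddd = 42.99
Terminal payoffs (K − S): max(-38.96, 0) = 0, max(-3.68, 0) = 0, max(21.31, 0) = 21.31, max(39.01, 0) = 39.01
Node uu (S = 100.8): continuation = 1/1.12·[0.7714·0.0000 + 0.2286·0.0000] = 0.0000; exercise value = 0.0000 ≤ continuation, so V_uu = 0.0000
Node ud (S = 71.4): continuation = 1/1.12·[0.7714·0.0000 + 0.2286·21.3100] = 4.3490; exercise value = 10.6000 > continuation, so V_ud = 10.6000 (exercise)
Node dd (S = 50.57): continuation = 1/1.12·[0.7714·21.3100 + 0.2286·39.0113] = 22.6393; exercise value = 31.4250 > continuation, so V_dd = 31.4250 (exercise)
Node u (S = 84): continuation = 1/1.12·[0.7714·0.0000 + 0.2286·10.6000] = 2.1633; exercise value = 0.0000 ≤ continuation, so V_u = 2.1633
Node d (S = 59.5): continuation = 1/1.12·[0.7714·10.6000 + 0.2286·31.4250] = 13.7143; exercise value = 22.5000 > continuation, so V_d = 22.5000 (exercise)
Node 0 (S = 70): continuation = 1/1.12·[0.7714·2.1633 + 0.2286·22.5000] = 6.0818; exercise value = 12.0000 > continuation, so V_0 = 12.0000 (exercise)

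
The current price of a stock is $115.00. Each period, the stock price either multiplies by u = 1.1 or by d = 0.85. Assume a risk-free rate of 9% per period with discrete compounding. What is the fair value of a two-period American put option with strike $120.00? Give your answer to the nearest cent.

Risk-neutral probability p = (1 + 0.09 − 0.85)/(1.1 − 0.85) = 0.2400/0.2500 = 0.9600
Terminal stock prices: S_uu = 139.2, S_ud = 107.5, S_dd = 83.09
Terminal payoffs (K − S): max(-19.15, 0) = 0, max(12.47, 0) = 12.47, max(36.91, 0) = 36.91
Node u (S = 126.5): continuation = 1/1.09·[0.9600·0.0000 + 0.0400·12.4750] = 0.4578; exercise value = 0.0000 ≤ continuation, so V_u = 0.4578
Node d (S = 97.75): continuation = 1/1.09·[0.9600·12.4750 + 0.0400·36.9125] = 12.3417; exercise value = 22.2500 > continuation, so V_d = 22.2500 (exercise)
Node 0 (S = 115): continuation = 1/1.09·[0.9600·0.4578 + 0.0400·22.2500] = 1.2197; exercise value = 5.0000 > continuation, so V_0 = 5.0000 (exercise)

$5.00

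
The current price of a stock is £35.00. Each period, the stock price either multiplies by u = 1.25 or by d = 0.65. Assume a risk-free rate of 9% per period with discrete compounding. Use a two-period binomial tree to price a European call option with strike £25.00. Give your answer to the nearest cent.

Risk-neutral probability p = (1 + 0.09 − 0.65)/(1.25 − 0.65) = 0.4400/0.6000 = 0.7333
Terminal stock prices: S_uu = 54.69, S_ud = 28.44, S_dd = 14.79
Terminal payoffs (S − K): max(29.69, 0) = 29.69, max(3.438, 0) = 3.438, max(-10.21, 0) = 0
Node u (S = 43.75): V_u = 1/1.09·[0.7333·29.6875 + 0.2667·3.4375] = 20.8142
Node d (S = 22.75): V_d = 1/1.09·[0.7333·3.4375 + 0.2667·0.0000] = 2.3127
Node 0 (S = 35): V_0 = 1/1.09·[0.7333·20.8142 + 0.2667·2.3127] = 14.5692

£14.57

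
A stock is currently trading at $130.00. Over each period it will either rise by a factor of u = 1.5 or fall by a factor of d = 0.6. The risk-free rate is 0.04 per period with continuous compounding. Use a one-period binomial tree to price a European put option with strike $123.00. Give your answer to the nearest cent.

$22.06

Risk-neutral probability p = (e^0.04 − 0.6)/(1.5 − 0.6) = 0.4408/0.9000 = 0.4898
Terminal stock prices: S_u = 195, S_d = 78
Terminal payoffs (K − S): max(-72, 0) = 0, max(45, 0) = 45
Node 0 (S = 130): V_0 = e^(−0.04)·[0.4898·0.0000 + 0.5102·45.0000] = 22.0592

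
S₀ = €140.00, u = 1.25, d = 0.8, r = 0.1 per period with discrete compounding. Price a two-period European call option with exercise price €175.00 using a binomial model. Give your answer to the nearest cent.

€16.07

Risk-neutral probability p = (1 + 0.1 − 0.8)/(1.25 − 0.8) = 0.3000/0.4500 = 0.6667
Terminal stock prices: S_uu = 218.8, S_ud = 140, S_dd = 89.6
Terminal payoffs (S − K): max(43.75, 0) = 43.75, max(-35, 0) = 0, max(-85.4, 0) = 0
Node u (S = 175): V_u = 1/1.1·[0.6667·43.7500 + 0.3333·0.0000] = 26.5152
Node d (S = 112): V_d = 1/1.1·[0.6667·0.0000 + 0.3333·0.0000] = 0.0000
Node 0 (S = 140): V_0 = 1/1.1·[0.6667·26.5152 + 0.3333·0.0000] = 16.0698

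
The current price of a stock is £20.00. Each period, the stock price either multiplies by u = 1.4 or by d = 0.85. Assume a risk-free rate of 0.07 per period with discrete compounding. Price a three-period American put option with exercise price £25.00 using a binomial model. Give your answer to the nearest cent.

£5.05

Risk-neutral probability p = (1 + 0.07 − 0.85)/(1.4 − 0.85) = 0.2200/0.5500 = 0.4000
Terminal stock prices: S_uuu = 54.88, S_uud = 33.32, S_udd = 20.23, S_ddd = 12.28
Terminal payoffs (K − S): max(-29.88, 0) = 0, max(-8.32, 0) = 0, max(4.77, 0) = 4.77, max(12.72, 0) = 12.72
Node uu (S = 39.2): continuation = 1/1.07·[0.4000·0.0000 + 0.6000·0.0000] = 0.0000; exercise value = 0.0000 ≤ continuation, so V_uu = 0.0000
Node ud (S = 23.8): continuation = 1/1.07·[0.4000·0.0000 + 0.6000·4.7700] = 2.6748; exercise value = 1.2000 ≤ continuation, so V_ud = 2.6748
Node dd (S = 14.45): continuation = 1/1.07·[0.4000·4.7700 + 0.6000·12.7175] = 8.9145; exercise value = 10.5500 > continuation, so V_dd = 10.5500 (exercise)
Node u (S = 28): continuation = 1/1.07·[0.4000·0.0000 + 0.6000·2.6748] = 1.4999; exercise value = 0.0000 ≤ continuation, so V_u = 1.4999
Node d (S = 17): continuation = 1/1.07·[0.4000·2.6748 + 0.6000·10.5500] = 6.9158; exercise value = 8.0000 > continuation, so V_d = 8.0000 (exercise)
Node 0 (S = 20): continuation = 1/1.07·[0.4000·1.4999 + 0.6000·8.0000] = 5.0467; exercise value = 5.0000 ≤ continuation, so V_0 = 5.0467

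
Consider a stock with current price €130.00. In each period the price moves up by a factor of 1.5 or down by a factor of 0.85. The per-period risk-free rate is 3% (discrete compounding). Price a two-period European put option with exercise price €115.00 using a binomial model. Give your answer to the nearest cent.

€10.39

Risk-neutral probability p = (1 + 0.03 − 0.85)/(1.5 − 0.85) = 0.1800/0.6500 = 0.2769
Terminal stock prices: S_uu = 292.5, S_ud = 165.8, S_dd = 93.92
Terminal payoffs (K − S): max(-177.5, 0) = 0, max(-50.75, 0) = 0, max(21.08, 0) = 21.08
Node u (S = 195): V_u = 1/1.03·[0.2769·0.0000 + 0.7231·0.0000] = 0.0000
Node d (S = 110.5): V_d = 1/1.03·[0.2769·0.0000 + 0.7231·21.0750] = 14.7950
Node 0 (S = 130): V_0 = 1/1.03·[0.2769·0.0000 + 0.7231·14.7950] = 10.3863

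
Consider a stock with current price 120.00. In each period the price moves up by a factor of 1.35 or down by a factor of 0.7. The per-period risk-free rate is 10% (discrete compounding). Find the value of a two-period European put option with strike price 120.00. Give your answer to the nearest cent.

Risk-neutral probability p = (1 + 0.1 − 0.7)/(1.35 − 0.7) = 0.4000/0.6500 = 0.6154
Terminal stock prices: S_uu = 218.7, S_ud = 113.4, S_dd = 58.8
Terminal payoffs (K − S): max(-98.7, 0) = 0, max(6.6, 0) = 6.6, max(61.2, 0) = 61.2
Node u (S = 162): V_u = 1/1.1·[0.6154·0.0000 + 0.3846·6.6000] = 2.3077
Node d (S = 84): V_d = 1/1.1·[0.6154·6.6000 + 0.3846·61.2000] = 25.0909
Node 0 (S = 120): V_0 = 1/1.1·[0.6154·2.3077 + 0.3846·25.0909] = 10.0641

10.06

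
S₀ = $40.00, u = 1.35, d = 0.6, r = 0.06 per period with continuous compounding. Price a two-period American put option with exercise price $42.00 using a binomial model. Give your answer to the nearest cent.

$8.53

Risk-neutral probability p = (e^0.06 − 0.6)/(1.35 − 0.6) = 0.4618/0.7500 = 0.6158
Terminal stock prices: S_uu = 72.9, S_ud = 32.4, S_dd = 14.4
Terminal payoffs (K − S): max(-30.9, 0) = 0, max(9.6, 0) = 9.6, max(27.6, 0) = 27.6
Node u (S = 54): continuation = e^(−0.06)·[0.6158·0.0000 + 0.3842·9.6000] = 3.4737; exercise value = 0.0000 ≤ continuation, so V_u = 3.4737
Node d (S = 24): continuation = e^(−0.06)·[0.6158·9.6000 + 0.3842·27.6000] = 15.5541; exercise value = 18.0000 > continuation, so V_d = 18.0000 (exercise)
Node 0 (S = 40): continuation = e^(−0.06)·[0.6158·3.4737 + 0.3842·18.0000] = 8.5276; exercise value = 2.0000 ≤ continuation, so V_0 = 8.5276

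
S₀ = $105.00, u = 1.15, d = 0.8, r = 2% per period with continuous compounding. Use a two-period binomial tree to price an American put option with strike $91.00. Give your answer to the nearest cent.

Risk-neutral probability p = (e^0.02 − 0.8)/(1.15 − 0.8) = 0.2202/0.3500 = 0.6291
Terminal stock prices: S_uu = 138.9, S_ud = 96.6, S_dd = 67.2
Terminal payoffs (K − S): max(-47.86, 0) = 0, max(-5.6, 0) = 0, max(23.8, 0) = 23.8
Node u (S = 120.7): continuation = e^(−0.02)·[0.6291·0.0000 + 0.3709·0.0000] = 0.0000; exercise value = 0.0000 ≤ continuation, so V_u = 0.0000
Node d (S = 84): continuation = e^(−0.02)·[0.6291·0.0000 + 0.3709·23.8000] = 8.6515; exercise value = 7.0000 ≤ continuation, so V_d = 8.6515
Node 0 (S = 105): continuation = e^(−0.02)·[0.6291·0.0000 + 0.3709·8.6515] = 3.1449; exercise value = 0.0000 ≤ continuation, so V_0 = 3.1449

$3.14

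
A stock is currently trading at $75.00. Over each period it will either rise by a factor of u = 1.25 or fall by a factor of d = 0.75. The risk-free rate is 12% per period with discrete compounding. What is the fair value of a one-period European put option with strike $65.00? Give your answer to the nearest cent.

$2.03

Risk-neutral probability p = (1 + 0.12 − 0.75)/(1.25 − 0.75) = 0.3700/0.5000 = 0.7400
Terminal stock prices: S_u = 93.75, S_d = 56.25
Terminal payoffs (K − S): max(-28.75, 0) = 0, max(8.75, 0) = 8.75
Node 0 (S = 75): V_0 = 1/1.12·[0.7400·0.0000 + 0.2600·8.7500] = 2.0312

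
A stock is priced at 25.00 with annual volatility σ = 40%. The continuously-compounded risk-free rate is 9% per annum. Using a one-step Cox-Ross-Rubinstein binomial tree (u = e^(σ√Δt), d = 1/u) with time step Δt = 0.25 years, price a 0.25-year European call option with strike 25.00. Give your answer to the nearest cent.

CRR parameters: u = e^(σ√Δt) = e^(0.4·√0.25) = 1.2214, d = 1/u = 0.8187
Per-period rate: rΔt = 0.09·0.25 = 0.0225, so R = e^0.0225 = 1.0228
Risk-neutral probability p = (e^0.0225 − 0.8187)/(1.2214 − 0.8187) = 0.2040/0.4027 = 0.5067
Terminal stock prices: S_u = 30.54, S_d = 20.47
Terminal payoffs (S − K): max(5.535, 0) = 5.535, max(-4.532, 0) = 0
Node 0 (S = 25): V_0 = e^(−0.0225)·[0.5067·5.5351 + 0.4933·0.0000] = 2.7421

2.74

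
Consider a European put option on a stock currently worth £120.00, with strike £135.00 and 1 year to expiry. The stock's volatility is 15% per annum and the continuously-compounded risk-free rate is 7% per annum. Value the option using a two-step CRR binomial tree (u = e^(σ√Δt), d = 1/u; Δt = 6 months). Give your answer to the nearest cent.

CRR parameters: u = e^(σ√Δt) = e^(0.15·√0.5) = 1.1119, d = 1/u = 0.8994
Per-period rate: rΔt = 0.07·0.5 = 0.035, so R = e^0.035 = 1.0356
Risk-neutral probability p = (e^0.035 − 0.8994)/(1.1119 − 0.8994) = 0.1363/0.2125 = 0.6411
Terminal stock prices: S_uu = 148.4, S_ud = 120, S_dd = 97.06
Terminal payoffs (K − S): max(-13.36, 0) = 0, max(15, 0) = 15, max(37.94, 0) = 37.94
Node u (S = 133.4): V_u = e^(−0.035)·[0.6411·0.0000 + 0.3589·15.0000] = 5.1982
Node d (S = 107.9): V_d = e^(−0.035)·[0.6411·15.0000 + 0.3589·37.9371] = 22.4329
Node 0 (S = 120): V_0 = e^(−0.035)·[0.6411·5.1982 + 0.3589·22.4329] = 10.9921

£10.99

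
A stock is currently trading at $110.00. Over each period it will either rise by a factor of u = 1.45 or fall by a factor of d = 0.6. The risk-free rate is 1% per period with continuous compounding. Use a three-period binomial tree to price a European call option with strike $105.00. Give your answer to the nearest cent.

Risk-neutral probability p = (e^0.01 − 0.6)/(1.45 − 0.6) = 0.4101/0.8500 = 0.4824
Terminal stock prices: S_uuu = 335.3, S_uud = 138.8, S_udd = 57.42, S_ddd = 23.76
Terminal payoffs (S − K): max(230.3, 0) = 230.3, max(33.76, 0) = 33.76, max(-47.58, 0) = 0, max(-81.24, 0) = 0
Node uu (S = 231.3): V_uu = e^(−0.01)·[0.4824·230.3487 + 0.5176·33.7650] = 127.3198
Node ud (S = 95.7): V_ud = e^(−0.01)·[0.4824·33.7650 + 0.5176·0.0000] = 16.1266
Node dd (S = 39.6): V_dd = e^(−0.01)·[0.4824·0.0000 + 0.5176·0.0000] = 0.0000
Node u (S = 159.5): V_u = e^(−0.01)·[0.4824·127.3198 + 0.5176·16.1266] = 69.0733
Node d (S = 66): V_d = e^(−0.01)·[0.4824·16.1266 + 0.5176·0.0000] = 7.7022
Node 0 (S = 110): V_0 = e^(−0.01)·[0.4824·69.0733 + 0.5176·7.7022] = 36.9371

$36.94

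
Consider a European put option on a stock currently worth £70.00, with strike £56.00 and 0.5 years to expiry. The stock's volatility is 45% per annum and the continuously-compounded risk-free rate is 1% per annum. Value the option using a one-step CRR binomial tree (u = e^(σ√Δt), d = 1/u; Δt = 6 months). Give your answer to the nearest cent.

£2.89

CRR parameters: u = e^(σ√Δt) = e^(0.45·√0.5) = 1.3746, d = 1/u = 0.7275
Per-period rate: rΔt = 0.01·0.5 = 0.005, so R = e^0.005 = 1.0050
Risk-neutral probability p = (e^0.005 − 0.7275)/(1.3746 − 0.7275) = 0.2776/0.6472 = 0.4289
Terminal stock prices: S_u = 96.23, S_d = 50.92
Terminal payoffs (K − S): max(-40.23, 0) = 0, max(5.078, 0) = 5.078
Node 0 (S = 70): V_0 = e^(−0.005)·[0.4289·0.0000 + 0.5711·5.0779] = 2.8857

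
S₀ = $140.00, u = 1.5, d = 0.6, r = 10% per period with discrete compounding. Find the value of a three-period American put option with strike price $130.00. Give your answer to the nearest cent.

$23.07

Risk-neutral probability p = (1 + 0.1 − 0.6)/(1.5 − 0.6) = 0.5000/0.9000 = 0.5556
Terminal stock prices: S_uuu = 472.5, S_uud = 189, S_udd = 75.6, S_ddd = 30.24
Terminal payoffs (K − S): max(-342.5, 0) = 0, max(-59, 0) = 0, max(54.4, 0) = 54.4, max(99.76, 0) = 99.76
Node uu (S = 315): continuation = 1/1.1·[0.5556·0.0000 + 0.4444·0.0000] = 0.0000; exercise value = 0.0000 ≤ continuation, so V_uu = 0.0000
Node ud (S = 126): continuation = 1/1.1·[0.5556·0.0000 + 0.4444·54.4000] = 21.9798; exercise value = 4.0000 ≤ continuation, so V_ud = 21.9798
Node dd (S = 50.4): continuation = 1/1.1·[0.5556·54.4000 + 0.4444·99.7600] = 67.7818; exercise value = 79.6000 > continuation, so V_dd = 79.6000 (exercise)
Node u (S = 210): continuation = 1/1.1·[0.5556·0.0000 + 0.4444·21.9798] = 8.8807; exercise value = 0.0000 ≤ continuation, so V_u = 8.8807
Node d (S = 84): continuation = 1/1.1·[0.5556·21.9798 + 0.4444·79.6000] = 43.2625; exercise value = 46.0000 > continuation, so V_d = 46.0000 (exercise)
Node 0 (S = 140): continuation = 1/1.1·[0.5556·8.8807 + 0.4444·46.0000] = 23.0711; exercise value = 0.0000 ≤ continuation, so V_0 = 23.0711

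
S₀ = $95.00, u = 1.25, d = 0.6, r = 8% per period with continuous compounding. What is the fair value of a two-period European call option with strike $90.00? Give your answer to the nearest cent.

$27.53

Risk-neutral probability p = (e^0.08 − 0.6)/(1.25 − 0.6) = 0.4833/0.6500 = 0.7435
Terminal stock prices: S_uu = 148.4, S_ud = 71.25, S_dd = 34.2
Terminal payoffs (S − K): max(58.44, 0) = 58.44, max(-18.75, 0) = 0, max(-55.8, 0) = 0
Node u (S = 118.8): V_u = e^(−0.08)·[0.7435·58.4375 + 0.2565·0.0000] = 40.1088
Node d (S = 57): V_d = e^(−0.08)·[0.7435·0.0000 + 0.2565·0.0000] = 0.0000
Node 0 (S = 95): V_0 = e^(−0.08)·[0.7435·40.1088 + 0.2565·0.0000] = 27.5289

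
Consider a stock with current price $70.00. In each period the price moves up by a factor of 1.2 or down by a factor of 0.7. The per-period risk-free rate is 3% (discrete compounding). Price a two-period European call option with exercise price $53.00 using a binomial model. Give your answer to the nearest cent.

Risk-neutral probability p = (1 + 0.03 − 0.7)/(1.2 − 0.7) = 0.3300/0.5000 = 0.6600
Terminal stock prices: S_uu = 100.8, S_ud = 58.8, S_dd = 34.3
Terminal payoffs (S − K): max(47.8, 0) = 47.8, max(5.8, 0) = 5.8, max(-18.7, 0) = 0
Node u (S = 84): V_u = 1/1.03·[0.6600·47.8000 + 0.3400·5.8000] = 32.5437
Node d (S = 49): V_d = 1/1.03·[0.6600·5.8000 + 0.3400·0.0000] = 3.7165
Node 0 (S = 70): V_0 = 1/1.03·[0.6600·32.5437 + 0.3400·3.7165] = 22.0800

$22.08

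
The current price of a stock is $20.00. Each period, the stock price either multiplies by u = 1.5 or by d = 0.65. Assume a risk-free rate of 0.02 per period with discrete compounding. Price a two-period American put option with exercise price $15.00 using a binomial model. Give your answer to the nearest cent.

Risk-neutral probability p = (1 + 0.02 − 0.65)/(1.5 − 0.65) = 0.3700/0.8500 = 0.4353
Terminal stock prices: S_uu = 45, S_ud = 19.5, S_dd = 8.45
Terminal payoffs (K − S): max(-30, 0) = 0, max(-4.5, 0) = 0, max(6.55, 0) = 6.55
Node u (S = 30): continuation = 1/1.02·[0.4353·0.0000 + 0.5647·0.0000] = 0.0000; exercise value = 0.0000 ≤ continuation, so V_u = 0.0000
Node d (S = 13): continuation = 1/1.02·[0.4353·0.0000 + 0.5647·6.5500] = 3.6263; exercise value = 2.0000 ≤ continuation, so V_d = 3.6263
Node 0 (S = 20): continuation = 1/1.02·[0.4353·0.0000 + 0.5647·3.6263] = 2.0076; exercise value = 0.0000 ≤ continuation, so V_0 = 2.0076

$2.01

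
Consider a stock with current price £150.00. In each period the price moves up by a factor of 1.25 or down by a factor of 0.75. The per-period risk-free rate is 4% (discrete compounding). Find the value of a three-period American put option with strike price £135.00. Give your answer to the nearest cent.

Risk-neutral probability p = (1 + 0.04 − 0.75)/(1.25 − 0.75) = 0.2900/0.5000 = 0.5800
Terminal stock prices: S_uuu = 293, S_uud = 175.8, S_udd = 105.5, S_ddd = 63.28
Terminal payoffs (K − S): max(-158, 0) = 0, max(-40.78, 0) = 0, max(29.53, 0) = 29.53, max(71.72, 0) = 71.72
Node uu (S = 234.4): continuation = 1/1.04·[0.5800·0.0000 + 0.4200·0.0000] = 0.0000; exercise value = 0.0000 ≤ continuation, so V_uu = 0.0000
Node ud (S = 140.6): continuation = 1/1.04·[0.5800·0.0000 + 0.4200·29.5312] = 11.9261; exercise value = 0.0000 ≤ continuation, so V_ud = 11.9261
Node dd (S = 84.38): continuation = 1/1.04·[0.5800·29.5312 + 0.4200·71.7188] = 45.4327; exercise value = 50.6250 > continuation, so V_dd = 50.6250 (exercise)
Node u (S = 187.5): continuation = 1/1.04·[0.5800·0.0000 + 0.4200·11.9261] = 4.8163; exercise value = 0.0000 ≤ continuation, so V_u = 4.8163
Node d (S = 112.5): continuation = 1/1.04·[0.5800·11.9261 + 0.4200·50.6250] = 27.0958; exercise value = 22.5000 ≤ continuation, so V_d = 27.0958
Node 0 (S = 150): continuation = 1/1.04·[0.5800·4.8163 + 0.4200·27.0958] = 13.6285; exercise value = 0.0000 ≤ continuation, so V_0 = 13.6285

£13.63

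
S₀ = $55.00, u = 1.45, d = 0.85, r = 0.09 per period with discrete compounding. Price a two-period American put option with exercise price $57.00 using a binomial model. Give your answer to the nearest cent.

Risk-neutral probability p = (1 + 0.09 − 0.85)/(1.45 − 0.85) = 0.2400/0.6000 = 0.4000
Terminal stock prices: S_uu = 115.6, S_ud = 67.79, S_dd = 39.74
Terminal payoffs (K − S): max(-58.64, 0) = 0, max(-10.79, 0) = 0, max(17.26, 0) = 17.26
Node u (S = 79.75): continuation = 1/1.09·[0.4000·0.0000 + 0.6000·0.0000] = 0.0000; exercise value = 0.0000 ≤ continuation, so V_u = 0.0000
Node d (S = 46.75): continuation = 1/1.09·[0.4000·0.0000 + 0.6000·17.2625] = 9.5023; exercise value = 10.2500 > continuation, so V_d = 10.2500 (exercise)
Node 0 (S = 55): continuation = 1/1.09·[0.4000·0.0000 + 0.6000·10.2500] = 5.6422; exercise value = 2.0000 ≤ continuation, so V_0 = 5.6422

$5.64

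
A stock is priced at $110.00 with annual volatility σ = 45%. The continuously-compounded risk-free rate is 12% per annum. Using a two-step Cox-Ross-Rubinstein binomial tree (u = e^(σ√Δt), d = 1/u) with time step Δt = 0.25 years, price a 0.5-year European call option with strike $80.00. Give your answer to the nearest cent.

$36.88

CRR parameters: u = e^(σ√Δt) = e^(0.45·√0.25) = 1.2523, d = 1/u = 0.7985
Per-period rate: rΔt = 0.12·0.25 = 0.03, so R = e^0.03 = 1.0305
Risk-neutral probability p = (e^0.03 − 0.7985)/(1.2523 − 0.7985) = 0.2319/0.4538 = 0.5111
Terminal stock prices: S_uu = 172.5, S_ud = 110, S_dd = 70.14
Terminal payoffs (S − K): max(92.51, 0) = 92.51, max(30, 0) = 30, max(-9.861, 0) = 0
Node u (S = 137.8): V_u = e^(−0.03)·[0.5111·92.5143 + 0.4889·30.0000] = 60.1199
Node d (S = 87.84): V_d = e^(−0.03)·[0.5111·30.0000 + 0.4889·0.0000] = 14.8797
Node 0 (S = 110): V_0 = e^(−0.03)·[0.5111·60.1199 + 0.4889·14.8797] = 36.8786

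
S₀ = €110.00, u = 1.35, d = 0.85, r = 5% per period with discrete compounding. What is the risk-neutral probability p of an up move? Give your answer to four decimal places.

p = 0.4000

Risk-neutral probability p = (1 + 0.05 − 0.85)/(1.35 − 0.85) = 0.2000/0.5000 = 0.4000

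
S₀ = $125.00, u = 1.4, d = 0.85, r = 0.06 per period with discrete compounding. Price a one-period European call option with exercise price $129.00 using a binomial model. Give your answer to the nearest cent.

$16.57

Risk-neutral probability p = (1 + 0.06 − 0.85)/(1.4 − 0.85) = 0.2100/0.5500 = 0.3818
Terminal stock prices: S_u = 175, S_d = 106.2
Terminal payoffs (S − K): max(46, 0) = 46, max(-22.75, 0) = 0
Node 0 (S = 125): V_0 = 1/1.06·[0.3818·46.0000 + 0.6182·0.0000] = 16.5695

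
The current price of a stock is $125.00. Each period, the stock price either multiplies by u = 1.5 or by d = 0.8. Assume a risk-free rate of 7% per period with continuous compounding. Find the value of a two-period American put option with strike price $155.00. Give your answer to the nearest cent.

Risk-neutral probability p = (e^0.07 − 0.8)/(1.5 − 0.8) = 0.2725/0.7000 = 0.3893
Terminal stock prices: S_uu = 281.2, S_ud = 150, S_dd = 80
Terminal payoffs (K − S): max(-126.2, 0) = 0, max(5, 0) = 5, max(75, 0) = 75
Node u (S = 187.5): continuation = e^(−0.07)·[0.3893·0.0000 + 0.6107·5.0000] = 2.8471; exercise value = 0.0000 ≤ continuation, so V_u = 2.8471
Node d (S = 100): continuation = e^(−0.07)·[0.3893·5.0000 + 0.6107·75.0000] = 44.5210; exercise value = 55.0000 > continuation, so V_d = 55.0000 (exercise)
Node 0 (S = 125): continuation = e^(−0.07)·[0.3893·2.8471 + 0.6107·55.0000] = 32.3513; exercise value = 30.0000 ≤ continuation, so V_0 = 32.3513

$32.35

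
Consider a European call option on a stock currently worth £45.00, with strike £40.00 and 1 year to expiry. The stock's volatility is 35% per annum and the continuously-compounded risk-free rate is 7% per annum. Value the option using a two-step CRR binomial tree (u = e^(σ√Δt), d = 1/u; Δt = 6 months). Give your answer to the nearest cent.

£10.52

CRR parameters: u = e^(σ√Δt) = e^(0.35·√0.5) = 1.2808, d = 1/u = 0.7808
Per-period rate: rΔt = 0.07·0.5 = 0.035, so R = e^0.035 = 1.0356
Risk-neutral probability p = (e^0.035 − 0.7808)/(1.2808 − 0.7808) = 0.2549/0.5000 = 0.5097
Terminal stock prices: S_uu = 73.82, S_ud = 45, S_dd = 27.43
Terminal payoffs (S − K): max(33.82, 0) = 33.82, max(5, 0) = 5, max(-12.57, 0) = 0
Node u (S = 57.64): V_u = e^(−0.035)·[0.5097·33.8206 + 0.4903·5.0000] = 19.0119
Node d (S = 35.13): V_d = e^(−0.035)·[0.5097·5.0000 + 0.4903·0.0000] = 2.4607
Node 0 (S = 45): V_0 = e^(−0.035)·[0.5097·19.0119 + 0.4903·2.4607] = 10.5217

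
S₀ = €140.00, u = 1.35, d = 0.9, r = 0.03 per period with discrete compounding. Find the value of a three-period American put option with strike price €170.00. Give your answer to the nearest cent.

€32.64

Risk-neutral probability p = (1 + 0.03 − 0.9)/(1.35 − 0.9) = 0.1300/0.4500 = 0.2889
Terminal stock prices: S_uuu = 344.5, S_uud = 229.6, S_udd = 153.1, S_ddd = 102.1
Terminal payoffs (K − S): max(-174.5, 0) = 0, max(-59.64, 0) = 0, max(16.91, 0) = 16.91, max(67.94, 0) = 67.94
Node uu (S = 255.2): continuation = 1/1.03·[0.2889·0.0000 + 0.7111·0.0000] = 0.0000; exercise value = 0.0000 ≤ continuation, so V_uu = 0.0000
Node ud (S = 170.1): continuation = 1/1.03·[0.2889·0.0000 + 0.7111·16.9100] = 11.6746; exercise value = 0.0000 ≤ continuation, so V_ud = 11.6746
Node dd (S = 113.4): continuation = 1/1.03·[0.2889·16.9100 + 0.7111·67.9400] = 51.6485; exercise value = 56.6000 > continuation, so V_dd = 56.6000 (exercise)
Node u (S = 189): continuation = 1/1.03·[0.2889·0.0000 + 0.7111·11.6746] = 8.0602; exercise value = 0.0000 ≤ continuation, so V_u = 8.0602
Node d (S = 126): continuation = 1/1.03·[0.2889·11.6746 + 0.7111·56.6000] = 42.3510; exercise value = 44.0000 > continuation, so V_d = 44.0000 (exercise)
Node 0 (S = 140): continuation = 1/1.03·[0.2889·8.0602 + 0.7111·44.0000] = 32.6382; exercise value = 30.0000 ≤ continuation, so V_0 = 32.6382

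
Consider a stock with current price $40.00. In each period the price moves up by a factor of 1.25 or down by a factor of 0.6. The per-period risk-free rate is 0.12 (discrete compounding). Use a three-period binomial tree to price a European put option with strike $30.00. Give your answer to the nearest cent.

$0.94

Risk-neutral probability p = (1 + 0.12 − 0.6)/(1.25 − 0.6) = 0.5200/0.6500 = 0.8000
Terminal stock prices: S_uuu = 78.12, S_uud = 37.5, S_udd = 18, S_ddd = 8.64
Terminal payoffs (K − S): max(-48.12, 0) = 0, max(-7.5, 0) = 0, max(12, 0) = 12, max(21.36, 0) = 21.36
Node uu (S = 62.5): V_uu = 1/1.12·[0.8000·0.0000 + 0.2000·0.0000] = 0.0000
Node ud (S = 30): V_ud = 1/1.12·[0.8000·0.0000 + 0.2000·12.0000] = 2.1429
Node dd (S = 14.4): V_dd = 1/1.12·[0.8000·12.0000 + 0.2000·21.3600] = 12.3857
Node u (S = 50): V_u = 1/1.12·[0.8000·0.0000 + 0.2000·2.1429] = 0.3827
Node d (S = 24): V_d = 1/1.12·[0.8000·2.1429 + 0.2000·12.3857] = 3.7423
Node 0 (S = 40): V_0 = 1/1.12·[0.8000·0.3827 + 0.2000·3.7423] = 0.9416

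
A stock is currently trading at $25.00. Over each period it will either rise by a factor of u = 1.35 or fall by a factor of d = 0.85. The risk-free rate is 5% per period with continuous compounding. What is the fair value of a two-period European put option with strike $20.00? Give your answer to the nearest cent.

Risk-neutral probability p = (e^0.05 − 0.85)/(1.35 − 0.85) = 0.2013/0.5000 = 0.4025
Terminal stock prices: S_uu = 45.56, S_ud = 28.69, S_dd = 18.06
Terminal payoffs (K − S): max(-25.56, 0) = 0, max(-8.688, 0) = 0, max(1.938, 0) = 1.938
Node u (S = 33.75): V_u = e^(−0.05)·[0.4025·0.0000 + 0.5975·0.0000] = 0.0000
Node d (S = 21.25): V_d = e^(−0.05)·[0.4025·0.0000 + 0.5975·1.9375] = 1.1011
Node 0 (S = 25): V_0 = e^(−0.05)·[0.4025·0.0000 + 0.5975·1.1011] = 0.6258

$0.63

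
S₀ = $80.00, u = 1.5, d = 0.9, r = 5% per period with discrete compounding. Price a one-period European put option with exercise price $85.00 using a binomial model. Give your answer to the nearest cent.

$9.29

Risk-neutral probability p = (1 + 0.05 − 0.9)/(1.5 − 0.9) = 0.1500/0.6000 = 0.2500
Terminal stock prices: S_u = 120, S_d = 72
Terminal payoffs (K − S): max(-35, 0) = 0, max(13, 0) = 13
Node 0 (S = 80): V_0 = 1/1.05·[0.2500·0.0000 + 0.7500·13.0000] = 9.2857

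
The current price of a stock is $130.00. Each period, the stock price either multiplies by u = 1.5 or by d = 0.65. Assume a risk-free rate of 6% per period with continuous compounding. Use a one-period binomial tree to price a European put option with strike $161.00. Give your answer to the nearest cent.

Risk-neutral probability p = (e^0.06 − 0.65)/(1.5 − 0.65) = 0.4118/0.8500 = 0.4845
Terminal stock prices: S_u = 195, S_d = 84.5
Terminal payoffs (K − S): max(-34, 0) = 0, max(76.5, 0) = 76.5
Node 0 (S = 130): V_0 = e^(−0.06)·[0.4845·0.0000 + 0.5155·76.5000] = 37.1382

$37.14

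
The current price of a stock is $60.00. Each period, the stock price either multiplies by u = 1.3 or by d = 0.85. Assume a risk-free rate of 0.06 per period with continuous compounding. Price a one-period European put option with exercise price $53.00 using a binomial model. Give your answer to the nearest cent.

$1.00

Risk-neutral probability p = (e^0.06 − 0.85)/(1.3 − 0.85) = 0.2118/0.4500 = 0.4707
Terminal stock prices: S_u = 78, S_d = 51
Terminal payoffs (K − S): max(-25, 0) = 0, max(2, 0) = 2
Node 0 (S = 60): V_0 = e^(−0.06)·[0.4707·0.0000 + 0.5293·2.0000] = 0.9969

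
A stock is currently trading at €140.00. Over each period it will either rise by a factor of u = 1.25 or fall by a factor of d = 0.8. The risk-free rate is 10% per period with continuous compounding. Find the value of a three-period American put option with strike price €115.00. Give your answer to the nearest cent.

Risk-neutral probability p = (e^0.1 − 0.8)/(1.25 − 0.8) = 0.3052/0.4500 = 0.6782
Terminal stock prices: S_uuu = 273.4, S_uud = 175, S_udd = 112, S_ddd = 71.68
Terminal payoffs (K − S): max(-158.4, 0) = 0, max(-60, 0) = 0, max(3, 0) = 3, max(43.32, 0) = 43.32
Node uu (S = 218.8): continuation = e^(−0.1)·[0.6782·0.0000 + 0.3218·0.0000] = 0.0000; exercise value = 0.0000 ≤ continuation, so V_uu = 0.0000
Node ud (S = 140): continuation = e^(−0.1)·[0.6782·0.0000 + 0.3218·3.0000] = 0.8736; exercise value = 0.0000 ≤ continuation, so V_ud = 0.8736
Node dd (S = 89.6): continuation = e^(−0.1)·[0.6782·3.0000 + 0.3218·43.3200] = 14.4563; exercise value = 25.4000 > continuation, so V_dd = 25.4000 (exercise)
Node u (S = 175): continuation = e^(−0.1)·[0.6782·0.0000 + 0.3218·0.8736] = 0.2544; exercise value = 0.0000 ≤ continuation, so V_u = 0.2544
Node d (S = 112): continuation = e^(−0.1)·[0.6782·0.8736 + 0.3218·25.4000] = 7.9330; exercise value = 3.0000 ≤ continuation, so V_d = 7.9330
Node 0 (S = 140): continuation = e^(−0.1)·[0.6782·0.2544 + 0.3218·7.9330] = 2.4663; exercise value = 0.0000 ≤ continuation, so V_0 = 2.4663

€2.47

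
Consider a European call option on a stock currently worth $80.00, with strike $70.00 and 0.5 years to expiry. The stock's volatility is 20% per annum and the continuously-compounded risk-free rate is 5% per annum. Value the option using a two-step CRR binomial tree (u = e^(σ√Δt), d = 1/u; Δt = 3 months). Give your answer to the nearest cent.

CRR parameters: u = e^(σ√Δt) = e^(0.2·√0.25) = 1.1052, d = 1/u = 0.9048
Per-period rate: rΔt = 0.05·0.25 = 0.0125, so R = e^0.0125 = 1.0126
Risk-neutral probability p = (e^0.0125 − 0.9048)/(1.1052 − 0.9048) = 0.1077/0.2003 = 0.5378
Terminal stock prices: S_uu = 97.71, S_ud = 80, S_dd = 65.5
Terminal payoffs (S − K): max(27.71, 0) = 27.71, max(10, 0) = 10, max(-4.502, 0) = 0
Node u (S = 88.41): V_u = e^(−0.0125)·[0.5378·27.7122 + 0.4622·10.0000] = 19.2832
Node d (S = 72.39): V_d = e^(−0.0125)·[0.5378·10.0000 + 0.4622·0.0000] = 5.3113
Node 0 (S = 80): V_0 = e^(−0.0125)·[0.5378·19.2832 + 0.4622·5.3113] = 12.6662

$12.67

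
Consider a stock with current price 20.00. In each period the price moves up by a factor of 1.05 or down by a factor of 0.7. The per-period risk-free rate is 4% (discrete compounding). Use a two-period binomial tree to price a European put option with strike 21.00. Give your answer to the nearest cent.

0.33

Risk-neutral probability p = (1 + 0.04 − 0.7)/(1.05 − 0.7) = 0.3400/0.3500 = 0.9714
Terminal stock prices: S_uu = 22.05, S_ud = 14.7, S_dd = 9.8
Terminal payoffs (K − S): max(-1.05, 0) = 0, max(6.3, 0) = 6.3, max(11.2, 0) = 11.2
Node u (S = 21): V_u = 1/1.04·[0.9714·0.0000 + 0.0286·6.3000] = 0.1731
Node d (S = 14): V_d = 1/1.04·[0.9714·6.3000 + 0.0286·11.2000] = 6.1923
Node 0 (S = 20): V_0 = 1/1.04·[0.9714·0.1731 + 0.0286·6.1923] = 0.3318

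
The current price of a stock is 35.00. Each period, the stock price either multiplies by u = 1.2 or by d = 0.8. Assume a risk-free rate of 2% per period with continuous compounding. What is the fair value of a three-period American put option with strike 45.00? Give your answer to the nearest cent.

10.80

Risk-neutral probability p = (e^0.02 − 0.8)/(1.2 − 0.8) = 0.2202/0.4000 = 0.5505
Terminal stock prices: S_uuu = 60.48, S_uud = 40.32, S_udd = 26.88, S_ddd = 17.92
Terminal payoffs (K − S): max(-15.48, 0) = 0, max(4.68, 0) = 4.68, max(18.12, 0) = 18.12, max(27.08, 0) = 27.08
Node uu (S = 50.4): continuation = e^(−0.02)·[0.5505·0.0000 + 0.4495·4.6800] = 2.0620; exercise value = 0.0000 ≤ continuation, so V_uu = 2.0620
Node ud (S = 33.6): continuation = e^(−0.02)·[0.5505·4.6800 + 0.4495·18.1200] = 10.5089; exercise value = 11.4000 > continuation, so V_ud = 11.4000 (exercise)
Node dd (S = 22.4): continuation = e^(−0.02)·[0.5505·18.1200 + 0.4495·27.0800] = 21.7089; exercise value = 22.6000 > continuation, so V_dd = 22.6000 (exercise)
Node u (S = 42): continuation = e^(−0.02)·[0.5505·2.0620 + 0.4495·11.4000] = 6.1354; exercise value = 3.0000 ≤ continuation, so V_u = 6.1354
Node d (S = 28): continuation = e^(−0.02)·[0.5505·11.4000 + 0.4495·22.6000] = 16.1089; exercise value = 17.0000 > continuation, so V_d = 17.0000 (exercise)
Node 0 (S = 35): continuation = e^(−0.02)·[0.5505·6.1354 + 0.4495·17.0000] = 10.8008; exercise value = 10.0000 ≤ continuation, so V_0 = 10.8008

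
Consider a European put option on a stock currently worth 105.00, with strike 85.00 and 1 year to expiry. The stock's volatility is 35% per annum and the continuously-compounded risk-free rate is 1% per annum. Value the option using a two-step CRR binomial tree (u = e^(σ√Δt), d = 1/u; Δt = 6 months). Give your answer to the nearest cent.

6.32

CRR parameters: u = e^(σ√Δt) = e^(0.35·√0.5) = 1.2808, d = 1/u = 0.7808
Per-period rate: rΔt = 0.01·0.5 = 0.005, so R = e^0.005 = 1.0050
Risk-neutral probability p = (e^0.005 − 0.7808)/(1.2808 − 0.7808) = 0.2243/0.5000 = 0.4485
Terminal stock prices: S_uu = 172.2, S_ud = 105, S_dd = 64.01
Terminal payoffs (K − S): max(-87.25, 0) = 0, max(-20, 0) = 0, max(20.99, 0) = 20.99
Node u (S = 134.5): V_u = e^(−0.005)·[0.4485·0.0000 + 0.5515·0.0000] = 0.0000
Node d (S = 81.98): V_d = e^(−0.005)·[0.4485·0.0000 + 0.5515·20.9934] = 11.5208
Node 0 (S = 105): V_0 = e^(−0.005)·[0.4485·0.0000 + 0.5515·11.5208] = 6.3224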